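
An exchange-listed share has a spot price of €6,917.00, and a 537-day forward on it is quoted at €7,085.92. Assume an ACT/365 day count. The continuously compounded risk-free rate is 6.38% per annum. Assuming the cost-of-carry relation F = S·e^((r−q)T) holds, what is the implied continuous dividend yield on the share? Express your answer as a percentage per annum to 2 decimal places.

From F = S·e^((r−q)T): (r − q) = ln(F/S)/T
ln(7085.92/6917.00) = ln(1.024421) = 0.024128
(r − q) = 0.024128 / (537/365) = 0.016400
q = r − ln(F/S)/T = 0.0638 − 0.016400 = 0.047400
q = 4.74%

4.74%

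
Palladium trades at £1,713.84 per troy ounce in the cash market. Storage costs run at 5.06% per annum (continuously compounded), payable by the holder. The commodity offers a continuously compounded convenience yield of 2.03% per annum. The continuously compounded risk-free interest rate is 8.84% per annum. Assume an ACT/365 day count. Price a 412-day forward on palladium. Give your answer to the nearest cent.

Net carry = r + u − y = 0.0884 + 0.0506 − 0.0203 = 0.1187
F = S·e^((r+u−y)T) = 1713.84 · e^(0.1187 × 412/365) = 1713.84 · e^0.13398466
= 1713.84 × 1.14337528 = £1,959.56 per troy ounce

£1,959.56 per troy ounce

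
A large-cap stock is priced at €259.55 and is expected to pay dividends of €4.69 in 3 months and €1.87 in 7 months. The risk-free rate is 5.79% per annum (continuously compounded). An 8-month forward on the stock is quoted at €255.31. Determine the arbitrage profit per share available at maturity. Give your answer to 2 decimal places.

€7.77 per share

PV(dividends) I = 4.69·e^(−0.0579·3/12) + 1.87·e^(−0.0579·7/12) = 6.4305
Fair forward F* = (S − I)·e^(rT) = (259.55 − 6.4305)·e^0.038600 = 253.1195 × 1.039355 = 263.0810
Market €255.31 < fair 263.0810: forward underpriced → reverse cash-and-carry (short the stock, invest proceeds at r, pay the dividends, go long the forward).
Profit at T = |F_mkt − F*| = |255.31 − 263.0810| = €7.77 per share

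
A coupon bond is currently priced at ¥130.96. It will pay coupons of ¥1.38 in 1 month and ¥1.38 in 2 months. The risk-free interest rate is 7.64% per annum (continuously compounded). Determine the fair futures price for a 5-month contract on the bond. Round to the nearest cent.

¥132.37

PV(coupons) I = 1.38·e^(−0.0764·1/12) + 1.38·e^(−0.0764·2/12)
I = 1.3712 + 1.3625 = 2.7337
F = (S − I)·e^(rT) = (130.96 − 2.7337) · e^(0.0764·5/12)
= 128.2263 · e^0.031833 = 128.2263 × 1.032345 = ¥132.37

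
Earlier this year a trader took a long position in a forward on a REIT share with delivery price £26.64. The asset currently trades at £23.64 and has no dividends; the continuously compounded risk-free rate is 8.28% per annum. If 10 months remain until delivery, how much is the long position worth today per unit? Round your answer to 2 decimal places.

-£1.22

Current fair forward for the remaining 10 months: F = S·e^(r·T), r = 0.0828
F = 23.64 · e^(0.0828 × 10/12) = 23.64 × 1.071436 = 25.3287
Value of long forward = (F − K)·e^(−rT) = (25.3287 − 26.64) · e^(−0.0828·10/12)
= -1.3113 × 0.933327 = -1.22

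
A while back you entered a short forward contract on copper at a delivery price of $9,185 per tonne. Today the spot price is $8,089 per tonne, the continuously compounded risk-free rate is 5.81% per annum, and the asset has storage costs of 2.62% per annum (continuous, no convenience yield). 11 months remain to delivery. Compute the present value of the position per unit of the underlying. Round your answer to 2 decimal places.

$423.00 per tonne

Current fair forward for the remaining 11 months: F = S·e^((r + u)·T), (r + u) = 0.0581 + 0.0262 = 0.0843
F = 8089 · e^(0.0843 × 11/12) = 8089 × 1.08033913 = 8738.8632
Value of long forward = (F − K)·e^(−rT) = (8738.8632 − 9185) · e^(−0.0581·11/12)
= -446.1368 × 0.94813505 = -423.00
Short position value = −(long value) = $423.00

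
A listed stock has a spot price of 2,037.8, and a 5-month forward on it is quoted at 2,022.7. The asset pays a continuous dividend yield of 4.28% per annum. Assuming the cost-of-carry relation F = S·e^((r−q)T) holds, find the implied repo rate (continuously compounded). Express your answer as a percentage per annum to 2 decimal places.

From F = S·e^((r−q)T): (r − q) = ln(F/S)/T
ln(2022.7/2037.8) = ln(0.992590) = -0.007438
(r − q) = -0.007438 / (5/12) = -0.017851
r = ln(F/S)/T + q = -0.017851 + 0.0428 = 0.024949
r = 2.49%

2.49%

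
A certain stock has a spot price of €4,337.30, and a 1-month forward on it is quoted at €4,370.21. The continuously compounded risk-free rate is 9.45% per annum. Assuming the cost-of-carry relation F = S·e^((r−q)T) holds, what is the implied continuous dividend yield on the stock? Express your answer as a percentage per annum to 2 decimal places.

0.38%

From F = S·e^((r−q)T): (r − q) = ln(F/S)/T
ln(4370.21/4337.30) = ln(1.007588) = 0.007559
(r − q) = 0.007559 / (1/12) = 0.090708
q = r − ln(F/S)/T = 0.0945 − 0.090708 = 0.003792
q = 0.38%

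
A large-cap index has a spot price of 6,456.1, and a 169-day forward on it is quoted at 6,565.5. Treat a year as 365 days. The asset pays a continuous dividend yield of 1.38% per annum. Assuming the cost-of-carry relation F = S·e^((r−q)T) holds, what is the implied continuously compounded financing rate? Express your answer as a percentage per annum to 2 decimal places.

From F = S·e^((r−q)T): (r − q) = ln(F/S)/T
ln(6565.5/6456.1) = ln(1.016945) = 0.016803
(r − q) = 0.016803 / (169/365) = 0.036291
r = ln(F/S)/T + q = 0.036291 + 0.0138 = 0.050091
r = 5.01%

5.01%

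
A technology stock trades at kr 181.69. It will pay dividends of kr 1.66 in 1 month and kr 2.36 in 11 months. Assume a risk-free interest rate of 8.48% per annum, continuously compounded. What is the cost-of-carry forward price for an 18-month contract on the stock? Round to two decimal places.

PV(dividends) I = 1.66·e^(−0.0848·1/12) + 2.36·e^(−0.0848·11/12)
I = 1.6483 + 2.1835 = 3.8318
F = (S − I)·e^(rT) = (181.69 − 3.8318) · e^(0.0848·18/12)
= 177.8582 · e^0.127200 = 177.8582 × 1.135644 = kr 201.98

kr 201.98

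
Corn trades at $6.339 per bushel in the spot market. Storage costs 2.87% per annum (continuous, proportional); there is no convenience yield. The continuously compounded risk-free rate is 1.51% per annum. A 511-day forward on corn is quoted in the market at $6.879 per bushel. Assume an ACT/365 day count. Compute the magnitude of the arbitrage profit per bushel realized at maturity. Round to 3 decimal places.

Fair forward: F* = S·e^(carry·T), with carry = (r + u) = 0.0151 + 0.0287 = 0.0438
F* = 6.339 · e^(0.0438 × 511/365) = 6.339 · e^0.061320 = 6.339 × 1.063239 = $6.7399
Market $6.879 > fair $6.7399: forward overpriced → cash-and-carry (buy spot, short the forward).
At maturity, profit = |F_mkt − F*| = |6.879 − 6.7399| = $0.139 per bushel

$0.139 per bushel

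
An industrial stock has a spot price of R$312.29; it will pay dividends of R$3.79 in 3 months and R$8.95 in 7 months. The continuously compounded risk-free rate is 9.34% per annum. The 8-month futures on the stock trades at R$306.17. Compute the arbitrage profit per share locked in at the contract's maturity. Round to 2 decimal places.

R$13.22 per share

PV(dividends) I = 3.79·e^(−0.0934·3/12) + 8.95·e^(−0.0934·7/12) = 12.1779
Fair futures F* = (S − I)·e^(rT) = (312.29 − 12.1779)·e^0.062267 = 300.1121 × 1.064246 = 319.3931
Market R$306.17 < fair 319.3931: forward underpriced → reverse cash-and-carry (short the stock, invest proceeds at r, pay the dividends, go long the forward).
Profit at T = |F_mkt − F*| = |306.17 − 319.3931| = R$13.22 per share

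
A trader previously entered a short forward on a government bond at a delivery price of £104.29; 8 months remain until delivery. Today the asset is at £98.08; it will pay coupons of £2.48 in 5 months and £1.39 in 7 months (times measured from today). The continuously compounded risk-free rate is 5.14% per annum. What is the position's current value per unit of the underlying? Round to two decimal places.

£6.47

PV(remaining coupons) I = 2.48·e^(−0.0514·5/12) + 1.39·e^(−0.0514·7/12) = 3.7764
Current forward F = (S − I)·e^(rT) = (98.08 − 3.7764)·e^(0.0514·8/12) = 94.3036 × 1.034861 = 97.5911
Value (long) = (F − K)·e^(−rT) = (97.5911 − 104.29) × 0.966314 = -6.4732
Short position value = −(long value) = £6.47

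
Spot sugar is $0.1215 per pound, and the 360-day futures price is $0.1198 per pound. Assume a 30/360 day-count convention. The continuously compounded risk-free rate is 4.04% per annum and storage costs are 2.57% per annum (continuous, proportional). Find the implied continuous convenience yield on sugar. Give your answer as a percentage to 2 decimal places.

F = S·e^((r+u−y)T) ⇒ (r+u−y) = ln(F/S)/T
ln(0.1198/0.1215) = -0.014091; /T ⇒ -0.014091
y = r + u − ln(F/S)/T = 0.0404 + 0.0257 + 0.014091 = 0.080191
y = 8.02%

8.02%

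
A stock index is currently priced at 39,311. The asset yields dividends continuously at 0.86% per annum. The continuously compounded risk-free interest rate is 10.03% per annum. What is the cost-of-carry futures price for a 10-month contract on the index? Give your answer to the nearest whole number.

42,433

F = S·e^((r − q)T) = 39311 · e^((0.1003 − 0.0086) × 10/12)
= 39311 · e^0.076417 = 39311 × 1.079413
F = 42,433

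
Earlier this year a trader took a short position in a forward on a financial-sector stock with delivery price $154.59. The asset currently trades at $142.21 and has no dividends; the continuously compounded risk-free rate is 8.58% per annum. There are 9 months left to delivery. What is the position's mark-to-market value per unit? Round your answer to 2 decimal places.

Current fair forward for the remaining 9 months: F = S·e^(r·T), r = 0.0858
F = 142.21 · e^(0.0858 × 9/12) = 142.21 × 1.066466 = 151.6621
Value of long forward = (F − K)·e^(−rT) = (151.6621 − 154.59) · e^(−0.0858·9/12)
= -2.9279 × 0.937677 = -2.75
Short position value = −(long value) = $2.75

$2.75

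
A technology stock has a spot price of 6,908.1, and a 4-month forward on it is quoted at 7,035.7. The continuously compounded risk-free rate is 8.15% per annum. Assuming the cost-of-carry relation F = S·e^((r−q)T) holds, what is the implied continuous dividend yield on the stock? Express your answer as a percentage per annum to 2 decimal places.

From F = S·e^((r−q)T): (r − q) = ln(F/S)/T
ln(7035.7/6908.1) = ln(1.018471) = 0.018302
(r − q) = 0.018302 / (4/12) = 0.054906
q = r − ln(F/S)/T = 0.0815 − 0.054906 = 0.026594
q = 2.66%

2.66%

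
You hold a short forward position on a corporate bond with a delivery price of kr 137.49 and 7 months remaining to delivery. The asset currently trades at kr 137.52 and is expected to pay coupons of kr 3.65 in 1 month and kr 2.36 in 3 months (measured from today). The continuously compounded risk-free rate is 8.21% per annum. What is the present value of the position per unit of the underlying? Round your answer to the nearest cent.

-kr 0.52

PV(remaining coupons) I = 3.65·e^(−0.0821·1/12) + 2.36·e^(−0.0821·3/12) = 5.9372
Current forward F = (S − I)·e^(rT) = (137.52 − 5.9372)·e^(0.0821·7/12) = 131.5828 × 1.049057 = 138.0379
Value (long) = (F − K)·e^(−rT) = (138.0379 − 137.49) × 0.953237 = 0.5223
Short position value = −(long value) = -kr 0.52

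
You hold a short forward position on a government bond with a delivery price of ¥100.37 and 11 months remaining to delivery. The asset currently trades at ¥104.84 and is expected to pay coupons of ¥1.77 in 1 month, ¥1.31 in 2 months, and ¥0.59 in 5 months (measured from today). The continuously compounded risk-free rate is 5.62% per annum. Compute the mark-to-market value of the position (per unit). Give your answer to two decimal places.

-¥5.87

PV(remaining coupons) I = 1.77·e^(−0.0562·1/12) + 1.31·e^(−0.0562·2/12) + 0.59·e^(−0.0562·5/12) = 3.6359
Current forward F = (S − I)·e^(rT) = (104.84 − 3.6359)·e^(0.0562·11/12) = 101.2041 × 1.052867 = 106.5545
Value (long) = (F − K)·e^(−rT) = (106.5545 − 100.37) × 0.949788 = 5.8740
Short position value = −(long value) = -¥5.87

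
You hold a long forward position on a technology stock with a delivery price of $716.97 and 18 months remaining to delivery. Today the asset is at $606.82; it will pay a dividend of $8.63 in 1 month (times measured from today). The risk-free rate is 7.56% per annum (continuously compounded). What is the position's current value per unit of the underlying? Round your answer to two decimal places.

-$41.86

PV(remaining dividends) I = 8.63·e^(−0.0756·1/12) = 8.5758
Current forward F = (S − I)·e^(rT) = (606.82 − 8.5758)·e^(0.0756·18/12) = 598.2442 × 1.120080 = 670.0814
Value (long) = (F − K)·e^(−rT) = (670.0814 − 716.97) × 0.892793 = -41.8618
Value = -$41.86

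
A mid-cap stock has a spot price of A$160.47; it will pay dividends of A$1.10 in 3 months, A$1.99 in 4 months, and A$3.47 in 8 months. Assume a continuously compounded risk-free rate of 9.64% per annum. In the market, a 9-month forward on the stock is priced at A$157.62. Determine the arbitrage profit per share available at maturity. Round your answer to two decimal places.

PV(dividends) I = 1.10·e^(−0.0964·3/12) + 1.99·e^(−0.0964·4/12) + 3.47·e^(−0.0964·8/12) = 6.2549
Fair forward F* = (S − I)·e^(rT) = (160.47 − 6.2549)·e^0.072300 = 154.2151 × 1.074978 = 165.7778
Market A$157.62 < fair 165.7778: forward underpriced → reverse cash-and-carry (short the stock, invest proceeds at r, pay the dividends, go long the forward).
Profit at T = |F_mkt − F*| = |157.62 − 165.7778| = A$8.16 per share

A$8.16 per share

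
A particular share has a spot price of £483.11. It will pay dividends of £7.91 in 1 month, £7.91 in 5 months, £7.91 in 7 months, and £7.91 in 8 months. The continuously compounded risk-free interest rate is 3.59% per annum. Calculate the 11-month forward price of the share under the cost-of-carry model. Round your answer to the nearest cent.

£467.08

PV(dividends) I = 7.91·e^(−0.0359·1/12) + 7.91·e^(−0.0359·5/12) + 7.91·e^(−0.0359·7/12) + 7.91·e^(−0.0359·8/12)
I = 7.8864 + 7.7926 + 7.7461 + 7.7229 = 31.1480
F = (S − I)·e^(rT) = (483.11 − 31.1480) · e^(0.0359·11/12)
= 451.9620 · e^0.032908 = 451.9620 × 1.033455 = £467.08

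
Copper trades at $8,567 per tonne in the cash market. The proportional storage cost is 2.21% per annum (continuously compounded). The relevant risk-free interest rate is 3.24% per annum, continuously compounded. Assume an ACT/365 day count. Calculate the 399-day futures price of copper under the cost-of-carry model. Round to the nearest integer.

$9,093 per tonne

Net carry = r + u − y = 0.0324 + 0.0221 − 0.0000 = 0.0545
F = S·e^((r+u−y)T) = 8567 · e^(0.0545 × 399/365) = 8567 · e^0.059577
= 8567 × 1.061387 = $9,093 per tonne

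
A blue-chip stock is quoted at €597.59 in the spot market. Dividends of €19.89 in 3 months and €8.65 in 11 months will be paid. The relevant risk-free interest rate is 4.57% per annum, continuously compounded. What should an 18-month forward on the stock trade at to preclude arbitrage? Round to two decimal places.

PV(dividends) I = 19.89·e^(−0.0457·3/12) + 8.65·e^(−0.0457·11/12)
I = 19.6640 + 8.2951 = 27.9591
F = (S − I)·e^(rT) = (597.59 − 27.9591) · e^(0.0457·18/12)
= 569.6309 · e^0.068550 = 569.6309 × 1.070954 = €610.05

€610.05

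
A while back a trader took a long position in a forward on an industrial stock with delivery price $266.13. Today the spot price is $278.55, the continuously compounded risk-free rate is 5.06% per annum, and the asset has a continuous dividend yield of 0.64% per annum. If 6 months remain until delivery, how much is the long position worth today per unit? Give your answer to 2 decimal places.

$18.18

Current fair forward for the remaining 6 months: F = S·e^((r − q)·T), (r − q) = 0.0506 − 0.0064 = 0.0442
F = 278.55 · e^(0.0442 × 6/12) = 278.55 × 1.022346 = 284.7745
Value of long forward = (F − K)·e^(−rT) = (284.7745 − 266.13) · e^(−0.0506·6/12)
= 18.6445 × 0.975017 = 18.18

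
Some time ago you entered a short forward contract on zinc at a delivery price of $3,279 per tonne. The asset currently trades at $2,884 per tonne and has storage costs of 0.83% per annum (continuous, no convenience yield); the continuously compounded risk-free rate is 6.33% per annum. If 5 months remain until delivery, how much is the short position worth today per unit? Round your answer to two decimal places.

Current fair forward for the remaining 5 months: F = S·e^((r + u)·T), (r + u) = 0.0633 + 0.0083 = 0.0716
F = 2884 · e^(0.0716 × 5/12) = 2884 × 1.03028281 = 2971.3356
Value of long forward = (F − K)·e^(−rT) = (2971.3356 − 3279) · e^(−0.0633·5/12)
= -307.6644 × 0.97396978 = -299.66
Short position value = −(long value) = $299.66

$299.66 per tonne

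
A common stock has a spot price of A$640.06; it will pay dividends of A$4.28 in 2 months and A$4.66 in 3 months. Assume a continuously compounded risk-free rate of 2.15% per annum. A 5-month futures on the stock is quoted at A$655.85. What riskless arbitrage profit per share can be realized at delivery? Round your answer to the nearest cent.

A$19.01 per share

PV(dividends) I = 4.28·e^(−0.0215·2/12) + 4.66·e^(−0.0215·3/12) = 8.8997
Fair futures F* = (S − I)·e^(rT) = (640.06 − 8.8997)·e^0.008958 = 631.1603 × 1.008998 = 636.8395
Market A$655.85 > fair 636.8395: forward overpriced → cash-and-carry (borrow at r, buy the stock and collect the dividends, short the forward).
Profit at T = |F_mkt − F*| = |655.85 − 636.8395| = A$19.01 per share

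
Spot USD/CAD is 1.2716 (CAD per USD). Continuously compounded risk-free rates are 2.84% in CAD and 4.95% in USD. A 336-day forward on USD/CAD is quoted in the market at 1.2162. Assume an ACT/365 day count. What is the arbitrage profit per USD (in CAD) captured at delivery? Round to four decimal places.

Fair forward: F* = S·e^(carry·T), with carry = (r_CAD − r_USD) = 0.0284 − 0.0495 = -0.0211
F* = 1.2716 · e^(-0.0211 × 336/365) = 1.2716 · e^-0.019424 = 1.2716 × 0.980763 = 1.2471
Market 1.2162 < fair 1.2471: forward underpriced → reverse cash-and-carry (short spot, go long the forward).
At maturity, profit = |F_mkt − F*| = |1.2162 − 1.2471| = 0.0309 per USD (in CAD)

0.0309 per USD (in CAD)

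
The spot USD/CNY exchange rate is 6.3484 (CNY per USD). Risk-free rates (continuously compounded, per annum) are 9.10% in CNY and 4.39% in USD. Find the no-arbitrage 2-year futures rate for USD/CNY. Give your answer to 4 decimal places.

F = S·e^((r_CNY − r_USD)T) = 6.3484 · e^((0.0910 − 0.0439) × 2)
= 6.3484 · e^0.094200 = 6.3484 × 1.098779
F = 6.9755 CNY per USD

6.9755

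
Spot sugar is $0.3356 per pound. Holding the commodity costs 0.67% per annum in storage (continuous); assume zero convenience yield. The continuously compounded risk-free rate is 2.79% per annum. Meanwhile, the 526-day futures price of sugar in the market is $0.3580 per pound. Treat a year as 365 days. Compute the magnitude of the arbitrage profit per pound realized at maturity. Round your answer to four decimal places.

Fair futures: F* = S·e^(carry·T), with carry = (r + u) = 0.0279 + 0.0067 = 0.0346
F* = 0.3356 · e^(0.0346 × 526/365) = 0.3356 · e^0.049862 = 0.3356 × 1.051126 = $0.3528
Market $0.3580 > fair $0.3528: forward overpriced → cash-and-carry (buy spot, short the forward).
At maturity, profit = |F_mkt − F*| = |0.3580 − 0.3528| = $0.0052 per pound

$0.0052 per pound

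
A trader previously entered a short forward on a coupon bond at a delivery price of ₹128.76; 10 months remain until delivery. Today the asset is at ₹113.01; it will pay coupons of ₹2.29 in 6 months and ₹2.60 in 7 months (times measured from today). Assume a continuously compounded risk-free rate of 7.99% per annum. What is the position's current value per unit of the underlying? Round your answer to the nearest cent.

PV(remaining coupons) I = 2.29·e^(−0.0799·6/12) + 2.60·e^(−0.0799·7/12) = 4.6819
Current forward F = (S − I)·e^(rT) = (113.01 − 4.6819)·e^(0.0799·10/12) = 108.3281 × 1.068850 = 115.7865
Value (long) = (F − K)·e^(−rT) = (115.7865 − 128.76) × 0.935585 = -12.1378
Short position value = −(long value) = ₹12.14

₹12.14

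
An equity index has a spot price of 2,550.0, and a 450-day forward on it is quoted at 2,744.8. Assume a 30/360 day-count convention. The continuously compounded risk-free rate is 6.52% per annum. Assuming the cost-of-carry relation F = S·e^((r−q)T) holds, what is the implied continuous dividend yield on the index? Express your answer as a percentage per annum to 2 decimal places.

0.63%

From F = S·e^((r−q)T): (r − q) = ln(F/S)/T
ln(2744.8/2550.0) = ln(1.076392) = 0.073615
(r − q) = 0.073615 / (450/360) = 0.058892
q = r − ln(F/S)/T = 0.0652 − 0.058892 = 0.006308
q = 0.63%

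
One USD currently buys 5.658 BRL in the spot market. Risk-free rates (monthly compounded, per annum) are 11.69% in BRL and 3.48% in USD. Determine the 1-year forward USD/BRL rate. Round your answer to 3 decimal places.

6.139

By covered interest parity, F = S · (1+r_BRL/12)^(12T) / (1+r_USD/12)^(12T)
= 5.658 × 1.123371 / 1.035360 = 5.658 × 1.085005
F = 6.139 BRL per USD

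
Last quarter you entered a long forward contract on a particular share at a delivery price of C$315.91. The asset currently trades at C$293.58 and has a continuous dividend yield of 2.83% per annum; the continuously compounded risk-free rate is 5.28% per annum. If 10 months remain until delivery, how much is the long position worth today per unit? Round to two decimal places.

Current fair forward for the remaining 10 months: F = S·e^((r − q)·T), (r − q) = 0.0528 − 0.0283 = 0.0245
F = 293.58 · e^(0.0245 × 10/12) = 293.58 × 1.020627 = 299.6357
Value of long forward = (F − K)·e^(−rT) = (299.6357 − 315.91) · e^(−0.0528·10/12)
= -16.2743 × 0.956954 = -15.57

-C$15.57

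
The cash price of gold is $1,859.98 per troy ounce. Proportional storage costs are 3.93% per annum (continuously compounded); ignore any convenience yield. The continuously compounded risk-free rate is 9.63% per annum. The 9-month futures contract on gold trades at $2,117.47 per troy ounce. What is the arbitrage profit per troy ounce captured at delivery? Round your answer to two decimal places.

Fair futures: F* = S·e^(carry·T), with carry = (r + u) = 0.0963 + 0.0393 = 0.1356
F* = 1859.98 · e^(0.1356 × 9/12) = 1859.98 · e^0.10170000 = 1859.98 × 1.10705131 = $2059.0933
Market $2117.47 > fair $2059.0933: forward overpriced → cash-and-carry (buy spot, short the forward).
At maturity, profit = |F_mkt − F*| = |2117.47 − 2059.0933| = $58.38 per troy ounce

$58.38 per troy ounce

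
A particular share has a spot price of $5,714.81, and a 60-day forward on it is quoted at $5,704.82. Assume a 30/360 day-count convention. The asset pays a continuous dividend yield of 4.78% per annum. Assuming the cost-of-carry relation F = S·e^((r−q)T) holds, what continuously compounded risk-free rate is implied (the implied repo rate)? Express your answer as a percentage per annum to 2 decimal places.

3.73%

From F = S·e^((r−q)T): (r − q) = ln(F/S)/T
ln(5704.82/5714.81) = ln(0.998252) = -0.001750
(r − q) = -0.001750 / (60/360) = -0.010500
r = ln(F/S)/T + q = -0.010500 + 0.0478 = 0.037300
r = 3.73%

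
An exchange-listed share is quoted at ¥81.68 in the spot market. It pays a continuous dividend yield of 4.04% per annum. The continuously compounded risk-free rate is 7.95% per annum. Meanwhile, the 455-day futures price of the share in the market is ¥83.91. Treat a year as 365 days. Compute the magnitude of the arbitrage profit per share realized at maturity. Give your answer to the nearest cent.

¥1.85 per share

Fair futures: F* = S·e^(carry·T), with carry = (r − q) = 0.0795 − 0.0404 = 0.0391
F* = 81.68 · e^(0.0391 × 455/365) = 81.68 · e^0.048741 = 81.68 × 1.049948 = ¥85.7598
Market ¥83.91 < fair ¥85.7598: forward underpriced → reverse cash-and-carry (short spot, go long the forward).
At maturity, profit = |F_mkt − F*| = |83.91 − 85.7598| = ¥1.85 per share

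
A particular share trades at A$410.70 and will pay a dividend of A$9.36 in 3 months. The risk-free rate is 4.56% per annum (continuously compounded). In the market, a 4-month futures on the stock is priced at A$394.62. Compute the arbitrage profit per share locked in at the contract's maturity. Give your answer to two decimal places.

A$12.97 per share

PV(dividends) I = 9.36·e^(−0.0456·3/12) = 9.2539
Fair futures F* = (S − I)·e^(rT) = (410.70 − 9.2539)·e^0.015200 = 401.4461 × 1.015316 = 407.5946
Market A$394.62 < fair 407.5946: forward underpriced → reverse cash-and-carry (short the stock, invest proceeds at r, pay the dividends, go long the forward).
Profit at T = |F_mkt − F*| = |394.62 − 407.5946| = A$12.97 per share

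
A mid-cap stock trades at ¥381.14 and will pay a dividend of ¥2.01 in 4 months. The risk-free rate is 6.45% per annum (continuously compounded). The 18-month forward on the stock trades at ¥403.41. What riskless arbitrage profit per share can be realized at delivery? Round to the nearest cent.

PV(dividends) I = 2.01·e^(−0.0645·4/12) = 1.9672
Fair forward F* = (S − I)·e^(rT) = (381.14 − 1.9672)·e^0.096750 = 379.1728 × 1.101585 = 417.6911
Market ¥403.41 < fair 417.6911: forward underpriced → reverse cash-and-carry (short the stock, invest proceeds at r, pay the dividends, go long the forward).
Profit at T = |F_mkt − F*| = |403.41 − 417.6911| = ¥14.28 per share

¥14.28 per share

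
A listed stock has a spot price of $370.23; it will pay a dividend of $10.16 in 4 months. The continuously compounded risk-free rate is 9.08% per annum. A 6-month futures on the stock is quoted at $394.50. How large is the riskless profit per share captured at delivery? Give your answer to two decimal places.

$17.39 per share

PV(dividends) I = 10.16·e^(−0.0908·4/12) = 9.8571
Fair futures F* = (S − I)·e^(rT) = (370.23 − 9.8571)·e^0.045400 = 360.3729 × 1.046446 = 377.1108
Market $394.50 > fair 377.1108: forward overpriced → cash-and-carry (borrow at r, buy the stock and collect the dividends, short the forward).
Profit at T = |F_mkt − F*| = |394.50 − 377.1108| = $17.39 per share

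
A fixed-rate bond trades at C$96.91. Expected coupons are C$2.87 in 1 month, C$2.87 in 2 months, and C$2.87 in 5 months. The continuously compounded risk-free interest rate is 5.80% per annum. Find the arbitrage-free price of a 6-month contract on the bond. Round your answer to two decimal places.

C$91.01

PV(coupons) I = 2.87·e^(−0.0580·1/12) + 2.87·e^(−0.0580·2/12) + 2.87·e^(−0.0580·5/12)
I = 2.8562 + 2.8424 + 2.8015 = 8.5001
F = (S − I)·e^(rT) = (96.91 − 8.5001) · e^(0.0580·6/12)
= 88.4099 · e^0.029000 = 88.4099 × 1.029425 = C$91.01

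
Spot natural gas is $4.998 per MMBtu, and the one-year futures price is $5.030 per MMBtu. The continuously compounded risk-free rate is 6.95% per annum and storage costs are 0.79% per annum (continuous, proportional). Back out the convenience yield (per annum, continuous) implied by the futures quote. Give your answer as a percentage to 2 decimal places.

7.10%

F = S·e^((r+u−y)T) ⇒ (r+u−y) = ln(F/S)/T
ln(5.030/4.998) = 0.006382; /T ⇒ 0.006382
y = r + u − ln(F/S)/T = 0.0695 + 0.0079 − 0.006382 = 0.071018
y = 7.10%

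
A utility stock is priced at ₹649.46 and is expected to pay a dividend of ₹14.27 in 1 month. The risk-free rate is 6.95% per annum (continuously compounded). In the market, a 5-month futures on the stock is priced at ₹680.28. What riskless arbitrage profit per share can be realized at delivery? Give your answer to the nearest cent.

PV(dividends) I = 14.27·e^(−0.0695·1/12) = 14.1876
Fair futures F* = (S − I)·e^(rT) = (649.46 − 14.1876)·e^0.028958 = 635.2724 × 1.029381 = 653.9373
Market ₹680.28 > fair 653.9373: forward overpriced → cash-and-carry (borrow at r, buy the stock and collect the dividends, short the forward).
Profit at T = |F_mkt − F*| = |680.28 − 653.9373| = ₹26.34 per share

₹26.34 per share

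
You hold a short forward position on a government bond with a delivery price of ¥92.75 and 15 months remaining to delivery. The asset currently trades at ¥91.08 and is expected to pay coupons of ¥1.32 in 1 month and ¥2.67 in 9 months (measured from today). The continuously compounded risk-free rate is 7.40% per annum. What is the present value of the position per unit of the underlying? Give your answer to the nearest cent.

-¥2.69

PV(remaining coupons) I = 1.32·e^(−0.0740·1/12) + 2.67·e^(−0.0740·9/12) = 3.8377
Current forward F = (S − I)·e^(rT) = (91.08 − 3.8377)·e^(0.0740·15/12) = 87.2423 × 1.096913 = 95.6972
Value (long) = (F − K)·e^(−rT) = (95.6972 − 92.75) × 0.911649 = 2.6868
Short position value = −(long value) = -¥2.69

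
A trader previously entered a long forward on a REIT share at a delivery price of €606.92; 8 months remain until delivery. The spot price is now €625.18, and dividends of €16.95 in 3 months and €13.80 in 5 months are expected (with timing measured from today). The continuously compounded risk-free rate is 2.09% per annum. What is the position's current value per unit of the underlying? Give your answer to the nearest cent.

-€3.88

PV(remaining dividends) I = 16.95·e^(−0.0209·3/12) + 13.80·e^(−0.0209·5/12) = 30.5420
Current forward F = (S − I)·e^(rT) = (625.18 − 30.5420)·e^(0.0209·8/12) = 594.6380 × 1.014031 = 602.9814
Value (long) = (F − K)·e^(−rT) = (602.9814 − 606.92) × 0.986163 = -3.8841
Value = -€3.88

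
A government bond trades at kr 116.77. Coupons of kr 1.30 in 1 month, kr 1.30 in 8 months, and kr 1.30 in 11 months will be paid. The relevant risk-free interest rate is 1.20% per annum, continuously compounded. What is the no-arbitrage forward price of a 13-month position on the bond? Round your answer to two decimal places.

PV(coupons) I = 1.30·e^(−0.0120·1/12) + 1.30·e^(−0.0120·8/12) + 1.30·e^(−0.0120·11/12)
I = 1.2987 + 1.2896 + 1.2858 = 3.8741
F = (S − I)·e^(rT) = (116.77 − 3.8741) · e^(0.0120·13/12)
= 112.8959 · e^0.013000 = 112.8959 × 1.013085 = kr 114.37

kr 114.37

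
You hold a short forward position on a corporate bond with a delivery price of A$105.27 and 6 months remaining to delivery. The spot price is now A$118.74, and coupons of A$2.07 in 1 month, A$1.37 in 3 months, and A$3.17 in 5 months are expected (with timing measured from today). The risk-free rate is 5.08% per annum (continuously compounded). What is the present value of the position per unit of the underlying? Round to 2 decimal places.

-A$9.59

PV(remaining coupons) I = 2.07·e^(−0.0508·1/12) + 1.37·e^(−0.0508·3/12) + 3.17·e^(−0.0508·5/12) = 6.5176
Current forward F = (S − I)·e^(rT) = (118.74 − 6.5176)·e^(0.0508·6/12) = 112.2224 × 1.025725 = 115.1093
Value (long) = (F − K)·e^(−rT) = (115.1093 − 105.27) × 0.974920 = 9.5925
Short position value = −(long value) = -A$9.59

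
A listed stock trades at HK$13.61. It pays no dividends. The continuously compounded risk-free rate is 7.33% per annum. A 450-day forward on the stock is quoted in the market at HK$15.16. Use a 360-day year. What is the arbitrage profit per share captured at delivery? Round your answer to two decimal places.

Fair forward: F* = S·e^(carry·T), with carry = r = 0.0733
F* = 13.61 · e^(0.0733 × 450/360) = 13.61 · e^0.091625 = 13.61 × 1.095954 = HK$14.9159
Market HK$15.16 > fair HK$14.9159: forward overpriced → cash-and-carry (buy spot, short the forward).
At maturity, profit = |F_mkt − F*| = |15.16 − 14.9159| = HK$0.24 per share

HK$0.24 per share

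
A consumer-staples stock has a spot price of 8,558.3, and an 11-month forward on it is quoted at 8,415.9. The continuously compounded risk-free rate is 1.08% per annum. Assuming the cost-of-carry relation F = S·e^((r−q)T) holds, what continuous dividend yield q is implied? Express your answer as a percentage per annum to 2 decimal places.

From F = S·e^((r−q)T): (r − q) = ln(F/S)/T
ln(8415.9/8558.3) = ln(0.983361) = -0.016779
(r − q) = -0.016779 / (11/12) = -0.018304
q = r − ln(F/S)/T = 0.0108 + 0.018304 = 0.029104
q = 2.91%

2.91%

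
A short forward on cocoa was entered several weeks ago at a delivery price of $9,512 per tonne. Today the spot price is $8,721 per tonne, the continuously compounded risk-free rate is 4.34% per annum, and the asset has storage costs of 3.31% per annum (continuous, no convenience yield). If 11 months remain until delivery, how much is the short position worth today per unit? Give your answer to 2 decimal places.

$151.34 per tonne

Current fair forward for the remaining 11 months: F = S·e^((r + u)·T), (r + u) = 0.0434 + 0.0331 = 0.0765
F = 8721 · e^(0.0765 × 11/12) = 8721 × 1.07264225 = 9354.5131
Value of long forward = (F − K)·e^(−rT) = (9354.5131 − 9512) · e^(−0.0434·11/12)
= -157.4869 × 0.96099763 = -151.34
Short position value = −(long value) = $151.34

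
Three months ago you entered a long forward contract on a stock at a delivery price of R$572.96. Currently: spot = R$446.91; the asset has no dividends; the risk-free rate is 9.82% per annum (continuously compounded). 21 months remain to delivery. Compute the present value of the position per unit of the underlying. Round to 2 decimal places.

Current fair forward for the remaining 21 months: F = S·e^(r·T), r = 0.0982
F = 446.91 · e^(0.0982 × 21/12) = 446.91 × 1.187500 = 530.7056
Value of long forward = (F − K)·e^(−rT) = (530.7056 − 572.96) · e^(−0.0982·21/12)
= -42.2544 × 0.842105 = -35.58

-R$35.58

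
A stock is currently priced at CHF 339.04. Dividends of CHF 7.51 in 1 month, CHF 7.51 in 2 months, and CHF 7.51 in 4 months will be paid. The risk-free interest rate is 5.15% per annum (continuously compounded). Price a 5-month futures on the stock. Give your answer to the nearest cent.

CHF 323.60

PV(dividends) I = 7.51·e^(−0.0515·1/12) + 7.51·e^(−0.0515·2/12) + 7.51·e^(−0.0515·4/12)
I = 7.4778 + 7.4458 + 7.3822 = 22.3058
F = (S − I)·e^(rT) = (339.04 − 22.3058) · e^(0.0515·5/12)
= 316.7342 · e^0.021458 = 316.7342 × 1.021690 = CHF 323.60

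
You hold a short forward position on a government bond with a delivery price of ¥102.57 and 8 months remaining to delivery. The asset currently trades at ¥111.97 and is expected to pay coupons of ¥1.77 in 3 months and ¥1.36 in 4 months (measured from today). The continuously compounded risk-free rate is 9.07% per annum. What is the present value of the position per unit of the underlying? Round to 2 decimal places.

-¥12.37

PV(remaining coupons) I = 1.77·e^(−0.0907·3/12) + 1.36·e^(−0.0907·4/12) = 3.0498
Current forward F = (S − I)·e^(rT) = (111.97 − 3.0498)·e^(0.0907·8/12) = 108.9202 × 1.062332 = 115.7094
Value (long) = (F − K)·e^(−rT) = (115.7094 − 102.57) × 0.941325 = 12.3684
Short position value = −(long value) = -¥12.37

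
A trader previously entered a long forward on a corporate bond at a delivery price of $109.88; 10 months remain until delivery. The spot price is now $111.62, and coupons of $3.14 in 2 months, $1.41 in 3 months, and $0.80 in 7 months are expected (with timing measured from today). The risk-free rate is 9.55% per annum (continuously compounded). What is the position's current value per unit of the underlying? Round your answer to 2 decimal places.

PV(remaining coupons) I = 3.14·e^(−0.0955·2/12) + 1.41·e^(−0.0955·3/12) + 0.80·e^(−0.0955·7/12) = 5.2238
Current forward F = (S − I)·e^(rT) = (111.62 − 5.2238)·e^(0.0955·10/12) = 106.3962 × 1.082836 = 115.2096
Value (long) = (F − K)·e^(−rT) = (115.2096 − 109.88) × 0.923501 = 4.9219
Value = $4.92

$4.92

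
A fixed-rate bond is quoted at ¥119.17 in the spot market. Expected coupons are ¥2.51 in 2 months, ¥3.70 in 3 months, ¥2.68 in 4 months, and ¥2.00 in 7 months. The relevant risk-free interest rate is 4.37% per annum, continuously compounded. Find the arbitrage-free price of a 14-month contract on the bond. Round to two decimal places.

PV(coupons) I = 2.51·e^(−0.0437·2/12) + 3.70·e^(−0.0437·3/12) + 2.68·e^(−0.0437·4/12) + 2.00·e^(−0.0437·7/12)
I = 2.4918 + 3.6598 + 2.6412 + 1.9497 = 10.7425
F = (S − I)·e^(rT) = (119.17 − 10.7425) · e^(0.0437·14/12)
= 108.4275 · e^0.050983 = 108.4275 × 1.052305 = ¥114.10

¥114.10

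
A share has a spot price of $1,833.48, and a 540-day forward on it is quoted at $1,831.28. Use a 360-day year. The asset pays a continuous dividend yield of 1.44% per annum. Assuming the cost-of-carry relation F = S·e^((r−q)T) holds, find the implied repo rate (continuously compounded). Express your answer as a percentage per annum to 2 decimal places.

From F = S·e^((r−q)T): (r − q) = ln(F/S)/T
ln(1831.28/1833.48) = ln(0.998800) = -0.001201
(r − q) = -0.001201 / (540/360) = -0.000801
r = ln(F/S)/T + q = -0.000801 + 0.0144 = 0.013599
r = 1.36%

1.36%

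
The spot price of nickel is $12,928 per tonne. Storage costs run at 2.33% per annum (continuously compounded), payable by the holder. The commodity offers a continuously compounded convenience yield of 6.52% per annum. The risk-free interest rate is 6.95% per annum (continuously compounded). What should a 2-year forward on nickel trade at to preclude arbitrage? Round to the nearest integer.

$13,662 per tonne

Net carry = r + u − y = 0.0695 + 0.0233 − 0.0652 = 0.0276
F = S·e^((r+u−y)T) = 12928 · e^(0.0276 × 2) = 12928 · e^0.055200
= 12928 × 1.056752 = $13,662 per tonne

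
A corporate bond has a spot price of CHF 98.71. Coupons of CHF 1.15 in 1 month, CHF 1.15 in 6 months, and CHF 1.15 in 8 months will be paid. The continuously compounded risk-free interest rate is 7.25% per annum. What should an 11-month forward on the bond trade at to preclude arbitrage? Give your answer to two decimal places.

PV(coupons) I = 1.15·e^(−0.0725·1/12) + 1.15·e^(−0.0725·6/12) + 1.15·e^(−0.0725·8/12)
I = 1.1431 + 1.1091 + 1.0957 = 3.3479
F = (S − I)·e^(rT) = (98.71 − 3.3479) · e^(0.0725·11/12)
= 95.3621 · e^0.066458 = 95.3621 × 1.068716 = CHF 101.92

CHF 101.92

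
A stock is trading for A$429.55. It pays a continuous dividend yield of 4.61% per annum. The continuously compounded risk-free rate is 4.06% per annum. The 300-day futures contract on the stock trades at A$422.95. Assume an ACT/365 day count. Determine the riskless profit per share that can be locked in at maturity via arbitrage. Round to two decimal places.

Fair futures: F* = S·e^(carry·T), with carry = (r − q) = 0.0406 − 0.0461 = -0.0055
F* = 429.55 · e^(-0.0055 × 300/365) = 429.55 · e^-0.004521 = 429.55 × 0.995489 = A$427.6123
Market A$422.95 < fair A$427.6123: forward underpriced → reverse cash-and-carry (short spot, go long the forward).
At maturity, profit = |F_mkt − F*| = |422.95 − 427.6123| = A$4.66 per share

A$4.66 per share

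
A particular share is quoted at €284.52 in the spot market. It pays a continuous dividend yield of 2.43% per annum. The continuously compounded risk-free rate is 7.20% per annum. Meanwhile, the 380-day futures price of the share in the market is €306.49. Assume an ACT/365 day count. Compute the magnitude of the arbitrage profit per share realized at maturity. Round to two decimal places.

€7.48 per share

Fair futures: F* = S·e^(carry·T), with carry = (r − q) = 0.0720 − 0.0243 = 0.0477
F* = 284.52 · e^(0.0477 × 380/365) = 284.52 · e^0.049660 = 284.52 × 1.050914 = €299.0061
Market €306.49 > fair €299.0061: forward overpriced → cash-and-carry (buy spot, short the forward).
At maturity, profit = |F_mkt − F*| = |306.49 − 299.0061| = €7.48 per share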